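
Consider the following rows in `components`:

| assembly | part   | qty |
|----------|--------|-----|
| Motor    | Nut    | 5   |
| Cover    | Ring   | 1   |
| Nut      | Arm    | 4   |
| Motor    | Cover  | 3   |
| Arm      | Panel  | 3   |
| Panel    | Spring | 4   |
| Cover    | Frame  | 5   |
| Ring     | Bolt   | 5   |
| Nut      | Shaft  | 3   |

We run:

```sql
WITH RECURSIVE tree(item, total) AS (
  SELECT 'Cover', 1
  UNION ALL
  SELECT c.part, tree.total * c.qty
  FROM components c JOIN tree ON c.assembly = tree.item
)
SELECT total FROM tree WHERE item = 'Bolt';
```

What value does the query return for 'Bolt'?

Base: (Cover, total=1).
Iteration 1: components of {Cover} -> Frame = 1*5 = 5, Ring = 1*1 = 1.
Iteration 2: components of {Frame,Ring} -> Bolt = 1*5 = 5.
Iteration 3: no further components; recursion stops.

5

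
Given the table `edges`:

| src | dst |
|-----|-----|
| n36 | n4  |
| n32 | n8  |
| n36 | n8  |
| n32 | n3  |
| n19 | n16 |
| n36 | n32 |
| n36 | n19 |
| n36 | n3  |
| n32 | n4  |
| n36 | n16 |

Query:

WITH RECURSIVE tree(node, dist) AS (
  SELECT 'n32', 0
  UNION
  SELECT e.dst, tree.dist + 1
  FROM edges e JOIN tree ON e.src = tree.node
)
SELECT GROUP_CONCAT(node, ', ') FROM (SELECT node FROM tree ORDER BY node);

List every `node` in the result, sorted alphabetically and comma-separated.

Base: (n32, dist=0).
Iteration 1: edges from {n32} -> (n3, dist=1), (n4, dist=1), (n8, dist=1).
Iteration 2: no outgoing edges from {n3,n4,n8}; recursion stops.

n3, n32, n4, n8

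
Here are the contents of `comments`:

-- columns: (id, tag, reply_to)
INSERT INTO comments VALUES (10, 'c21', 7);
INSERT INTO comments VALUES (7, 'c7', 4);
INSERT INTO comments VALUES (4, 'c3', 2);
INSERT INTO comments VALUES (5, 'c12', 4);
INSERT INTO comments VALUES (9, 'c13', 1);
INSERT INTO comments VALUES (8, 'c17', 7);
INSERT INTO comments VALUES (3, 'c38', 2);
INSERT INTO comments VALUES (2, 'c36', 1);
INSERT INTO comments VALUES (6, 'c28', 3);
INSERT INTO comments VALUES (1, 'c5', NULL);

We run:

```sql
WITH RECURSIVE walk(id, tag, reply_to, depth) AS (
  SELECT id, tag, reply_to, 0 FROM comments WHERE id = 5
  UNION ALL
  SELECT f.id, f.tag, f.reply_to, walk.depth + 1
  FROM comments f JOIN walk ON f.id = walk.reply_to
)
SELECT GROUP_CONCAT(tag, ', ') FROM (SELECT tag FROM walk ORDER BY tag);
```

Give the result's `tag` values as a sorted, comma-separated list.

c12, c3, c36, c5

Base: id=5 (c12), reply_to=4, depth 0.
Iteration 1: join on id=4 -> c3 (id 4, reply_to=2, depth 1).
Iteration 2: join on id=2 -> c36 (id 2, reply_to=1, depth 2).
Iteration 3: join on id=1 -> c5 (id 1, reply_to=NULL, depth 3).
Iteration 4: reply_to is NULL; no match; recursion stops.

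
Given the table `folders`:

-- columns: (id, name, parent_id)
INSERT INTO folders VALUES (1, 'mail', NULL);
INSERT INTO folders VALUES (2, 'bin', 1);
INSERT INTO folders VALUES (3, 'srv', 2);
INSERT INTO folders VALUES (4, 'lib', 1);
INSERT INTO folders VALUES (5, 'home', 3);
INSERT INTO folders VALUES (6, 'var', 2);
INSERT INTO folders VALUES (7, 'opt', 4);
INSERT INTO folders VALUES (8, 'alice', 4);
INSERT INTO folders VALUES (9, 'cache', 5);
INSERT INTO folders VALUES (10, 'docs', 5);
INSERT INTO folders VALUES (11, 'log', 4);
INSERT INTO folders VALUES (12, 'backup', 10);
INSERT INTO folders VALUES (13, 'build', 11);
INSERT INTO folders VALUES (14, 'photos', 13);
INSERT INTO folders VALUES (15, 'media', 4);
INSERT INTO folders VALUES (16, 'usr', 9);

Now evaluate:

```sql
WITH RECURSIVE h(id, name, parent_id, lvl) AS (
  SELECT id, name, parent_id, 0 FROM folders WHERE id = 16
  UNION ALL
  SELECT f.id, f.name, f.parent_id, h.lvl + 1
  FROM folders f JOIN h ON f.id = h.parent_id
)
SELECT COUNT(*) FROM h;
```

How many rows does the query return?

6

Base: id=16 (usr), parent_id=9, lvl 0.
Iteration 1: join on id=9 -> cache (id 9, parent_id=5, lvl 1).
Iteration 2: join on id=5 -> home (id 5, parent_id=3, lvl 2).
Iteration 3: join on id=3 -> srv (id 3, parent_id=2, lvl 3).
Iteration 4: join on id=2 -> bin (id 2, parent_id=1, lvl 4).
Iteration 5: join on id=1 -> mail (id 1, parent_id=NULL, lvl 5).
Iteration 6: parent_id is NULL; no match; recursion stops.
Total rows emitted: 6.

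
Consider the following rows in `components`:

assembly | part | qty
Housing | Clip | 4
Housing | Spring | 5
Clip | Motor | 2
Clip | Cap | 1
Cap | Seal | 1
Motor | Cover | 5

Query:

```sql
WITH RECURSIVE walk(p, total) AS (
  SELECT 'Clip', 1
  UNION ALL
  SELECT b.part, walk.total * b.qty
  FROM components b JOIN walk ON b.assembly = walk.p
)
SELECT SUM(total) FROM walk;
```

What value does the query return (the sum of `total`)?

Base: (Clip, total=1).
Iteration 1: components of {Clip} -> Cap = 1*1 = 1, Motor = 1*2 = 2.
Iteration 2: components of {Cap,Motor} -> Cover = 2*5 = 10, Seal = 1*1 = 1.
Iteration 3: no further components; recursion stops.
SUM(total) = 1 + 2 + 1 + 10 + 1 = 15.

15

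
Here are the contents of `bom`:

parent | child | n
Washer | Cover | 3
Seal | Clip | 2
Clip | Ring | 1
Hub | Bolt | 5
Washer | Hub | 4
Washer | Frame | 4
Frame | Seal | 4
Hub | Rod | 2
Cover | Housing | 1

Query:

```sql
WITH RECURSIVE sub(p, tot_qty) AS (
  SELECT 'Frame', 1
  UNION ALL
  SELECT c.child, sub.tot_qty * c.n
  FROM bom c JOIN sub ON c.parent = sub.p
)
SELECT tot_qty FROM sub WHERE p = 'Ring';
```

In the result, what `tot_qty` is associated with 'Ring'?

8

Base: (Frame, tot_qty=1).
Iteration 1: components of {Frame} -> Seal = 1*4 = 4.
Iteration 2: components of {Seal} -> Clip = 4*2 = 8.
Iteration 3: components of {Clip} -> Ring = 8*1 = 8.
Iteration 4: no further components; recursion stops.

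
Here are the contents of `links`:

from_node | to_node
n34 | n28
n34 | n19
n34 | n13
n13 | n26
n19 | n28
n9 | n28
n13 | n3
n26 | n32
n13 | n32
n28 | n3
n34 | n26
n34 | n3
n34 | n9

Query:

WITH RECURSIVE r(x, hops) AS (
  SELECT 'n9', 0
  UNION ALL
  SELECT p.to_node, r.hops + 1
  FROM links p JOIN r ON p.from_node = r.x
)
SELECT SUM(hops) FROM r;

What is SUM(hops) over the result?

Base: (n9, hops=0).
Iteration 1: edges from {n9} -> (n28, hops=1).
Iteration 2: edges from {n28} -> (n3, hops=2).
Iteration 3: no outgoing edges from {n3}; recursion stops.
SUM(hops) = 0 + 1 + 2 = 3.

3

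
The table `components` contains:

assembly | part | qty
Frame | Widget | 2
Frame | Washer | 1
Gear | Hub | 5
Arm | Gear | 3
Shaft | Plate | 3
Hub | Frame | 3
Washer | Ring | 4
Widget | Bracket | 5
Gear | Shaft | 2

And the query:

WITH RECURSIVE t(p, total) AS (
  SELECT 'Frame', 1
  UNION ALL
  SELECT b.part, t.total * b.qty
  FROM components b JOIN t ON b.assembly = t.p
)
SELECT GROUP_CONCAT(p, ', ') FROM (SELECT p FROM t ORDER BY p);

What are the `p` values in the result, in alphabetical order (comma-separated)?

Bracket, Frame, Ring, Washer, Widget

Base: (Frame, total=1).
Iteration 1: components of {Frame} -> Washer = 1*1 = 1, Widget = 1*2 = 2.
Iteration 2: components of {Washer,Widget} -> Bracket = 2*5 = 10, Ring = 1*4 = 4.
Iteration 3: no further components; recursion stops.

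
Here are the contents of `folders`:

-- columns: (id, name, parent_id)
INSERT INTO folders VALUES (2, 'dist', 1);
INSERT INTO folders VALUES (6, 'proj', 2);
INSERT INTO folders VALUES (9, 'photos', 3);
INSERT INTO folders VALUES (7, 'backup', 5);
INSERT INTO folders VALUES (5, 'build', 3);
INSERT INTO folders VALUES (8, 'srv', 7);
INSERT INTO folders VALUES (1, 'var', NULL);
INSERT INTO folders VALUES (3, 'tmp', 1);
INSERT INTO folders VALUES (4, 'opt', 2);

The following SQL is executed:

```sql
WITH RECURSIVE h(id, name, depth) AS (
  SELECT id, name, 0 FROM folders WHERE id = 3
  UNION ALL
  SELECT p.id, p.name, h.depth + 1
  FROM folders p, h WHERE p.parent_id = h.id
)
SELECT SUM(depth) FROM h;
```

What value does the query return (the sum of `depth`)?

7

Base: id=3 (tmp) at depth 0.
Iteration 1: rows with parent_id in {3} -> build (id 5, depth 1), photos (id 9, depth 1).
Iteration 2: rows with parent_id in {5,9} -> backup (id 7, depth 2).
Iteration 3: rows with parent_id in {7} -> srv (id 8, depth 3).
Iteration 4: no rows with parent_id in {8}; recursion stops.
SUM(depth) = 0 + 1 + 1 + 2 + 3 = 7.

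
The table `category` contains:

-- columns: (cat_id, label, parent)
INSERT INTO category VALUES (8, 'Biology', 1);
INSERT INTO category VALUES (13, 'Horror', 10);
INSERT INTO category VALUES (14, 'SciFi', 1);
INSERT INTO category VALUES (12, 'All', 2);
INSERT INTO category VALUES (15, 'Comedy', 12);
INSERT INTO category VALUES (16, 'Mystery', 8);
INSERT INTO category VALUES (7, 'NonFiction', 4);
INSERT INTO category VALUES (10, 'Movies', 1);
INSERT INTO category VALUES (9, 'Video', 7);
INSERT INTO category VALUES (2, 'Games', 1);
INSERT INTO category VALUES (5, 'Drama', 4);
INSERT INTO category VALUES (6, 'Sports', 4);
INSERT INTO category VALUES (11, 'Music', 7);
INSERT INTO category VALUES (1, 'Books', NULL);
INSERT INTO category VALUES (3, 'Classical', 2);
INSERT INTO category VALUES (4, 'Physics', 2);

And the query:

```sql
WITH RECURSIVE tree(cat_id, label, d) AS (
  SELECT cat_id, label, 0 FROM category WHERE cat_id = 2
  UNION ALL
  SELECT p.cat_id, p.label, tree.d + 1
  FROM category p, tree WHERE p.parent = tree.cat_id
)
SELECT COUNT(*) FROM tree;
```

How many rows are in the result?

Base: cat_id=2 (Games) at d 0.
Iteration 1: rows with parent in {2} -> Classical (id 3, d 1), Physics (id 4, d 1), All (id 12, d 1).
Iteration 2: rows with parent in {3,4,12} -> Drama (id 5, d 2), Sports (id 6, d 2), NonFiction (id 7, d 2), Comedy (id 15, d 2).
Iteration 3: rows with parent in {5,6,7,15} -> Video (id 9, d 3), Music (id 11, d 3).
Iteration 4: no rows with parent in {9,11}; recursion stops.
Total rows emitted: 10.

10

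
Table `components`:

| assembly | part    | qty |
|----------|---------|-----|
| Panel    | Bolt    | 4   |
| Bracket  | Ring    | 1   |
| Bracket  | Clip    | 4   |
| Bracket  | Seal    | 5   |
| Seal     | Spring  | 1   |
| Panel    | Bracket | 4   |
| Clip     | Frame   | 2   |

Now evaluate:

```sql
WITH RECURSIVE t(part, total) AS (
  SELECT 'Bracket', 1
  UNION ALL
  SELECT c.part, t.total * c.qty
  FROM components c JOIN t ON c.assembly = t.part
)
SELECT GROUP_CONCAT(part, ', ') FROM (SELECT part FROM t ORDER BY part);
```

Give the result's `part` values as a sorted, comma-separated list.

Bracket, Clip, Frame, Ring, Seal, Spring

Base: (Bracket, total=1).
Iteration 1: components of {Bracket} -> Clip = 1*4 = 4, Ring = 1*1 = 1, Seal = 1*5 = 5.
Iteration 2: components of {Clip,Ring,Seal} -> Frame = 4*2 = 8, Spring = 5*1 = 5.
Iteration 3: no further components; recursion stops.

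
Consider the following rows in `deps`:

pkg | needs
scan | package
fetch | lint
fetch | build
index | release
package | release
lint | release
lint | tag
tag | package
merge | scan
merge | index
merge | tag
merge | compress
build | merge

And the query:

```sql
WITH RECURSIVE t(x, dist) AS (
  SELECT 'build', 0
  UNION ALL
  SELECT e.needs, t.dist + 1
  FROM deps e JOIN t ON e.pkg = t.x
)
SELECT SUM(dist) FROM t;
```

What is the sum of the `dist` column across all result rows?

Base: (build, dist=0).
Iteration 1: edges from {build} -> (merge, dist=1).
Iteration 2: edges from {merge} -> (compress, dist=2), (index, dist=2), (scan, dist=2), (tag, dist=2).
Iteration 3: edges from {compress,index,scan,tag} -> (package, dist=3) x2, (release, dist=3). [UNION ALL keeps all 3 new rows, including repeats]
Iteration 4: edges from {package,release} -> (release, dist=4) x2. [UNION ALL keeps all 2 new rows, including repeats]
Iteration 5: no outgoing edges from {release}; recursion stops.
SUM(dist) = 0 + 1 + 2 + 2 + 2 + 2 + 3 + 3 + 3 + 4 + 4 = 26.

26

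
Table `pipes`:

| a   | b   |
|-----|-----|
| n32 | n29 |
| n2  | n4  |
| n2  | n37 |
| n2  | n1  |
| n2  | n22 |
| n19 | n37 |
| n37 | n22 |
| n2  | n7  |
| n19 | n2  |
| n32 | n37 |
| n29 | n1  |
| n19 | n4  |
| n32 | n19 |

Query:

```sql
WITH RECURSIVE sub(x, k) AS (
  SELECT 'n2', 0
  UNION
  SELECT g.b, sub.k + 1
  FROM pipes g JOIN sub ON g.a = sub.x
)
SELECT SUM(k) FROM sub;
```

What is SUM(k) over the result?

Base: (n2, k=0).
Iteration 1: edges from {n2} -> (n1, k=1), (n22, k=1), (n37, k=1), (n4, k=1), (n7, k=1).
Iteration 2: edges from {n1,n22,n37,n4,n7} -> (n22, k=2).
Iteration 3: no outgoing edges from {n22}; recursion stops.
SUM(k) = 0 + 1 + 1 + 1 + 1 + 1 + 2 = 7.

7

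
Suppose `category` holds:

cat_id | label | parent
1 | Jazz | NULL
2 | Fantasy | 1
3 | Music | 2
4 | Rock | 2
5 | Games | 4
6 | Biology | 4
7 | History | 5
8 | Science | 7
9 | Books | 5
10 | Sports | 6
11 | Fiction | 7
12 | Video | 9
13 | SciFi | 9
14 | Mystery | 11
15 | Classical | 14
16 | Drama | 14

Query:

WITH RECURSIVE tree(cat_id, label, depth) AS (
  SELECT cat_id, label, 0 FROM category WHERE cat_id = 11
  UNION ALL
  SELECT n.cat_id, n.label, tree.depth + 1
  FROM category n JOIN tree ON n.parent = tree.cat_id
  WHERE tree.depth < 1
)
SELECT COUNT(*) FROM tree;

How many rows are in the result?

Base: cat_id=11 (Fiction) at depth 0.
Iteration 1: rows with parent in {11} -> Mystery (id 14, depth 1).
Iteration 2: depth < 1 fails for all current rows; recursion stops.
Total rows emitted: 2.

2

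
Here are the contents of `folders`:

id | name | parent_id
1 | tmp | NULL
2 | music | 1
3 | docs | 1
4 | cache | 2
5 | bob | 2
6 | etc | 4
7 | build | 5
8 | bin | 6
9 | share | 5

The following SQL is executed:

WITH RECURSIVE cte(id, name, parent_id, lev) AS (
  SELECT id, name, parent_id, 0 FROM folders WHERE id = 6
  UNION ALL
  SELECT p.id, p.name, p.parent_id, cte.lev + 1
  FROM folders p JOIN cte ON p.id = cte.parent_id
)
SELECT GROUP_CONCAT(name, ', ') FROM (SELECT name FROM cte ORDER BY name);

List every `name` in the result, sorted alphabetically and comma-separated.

Base: id=6 (etc), parent_id=4, lev 0.
Iteration 1: join on id=4 -> cache (id 4, parent_id=2, lev 1).
Iteration 2: join on id=2 -> music (id 2, parent_id=1, lev 2).
Iteration 3: join on id=1 -> tmp (id 1, parent_id=NULL, lev 3).
Iteration 4: parent_id is NULL; no match; recursion stops.

cache, etc, music, tmp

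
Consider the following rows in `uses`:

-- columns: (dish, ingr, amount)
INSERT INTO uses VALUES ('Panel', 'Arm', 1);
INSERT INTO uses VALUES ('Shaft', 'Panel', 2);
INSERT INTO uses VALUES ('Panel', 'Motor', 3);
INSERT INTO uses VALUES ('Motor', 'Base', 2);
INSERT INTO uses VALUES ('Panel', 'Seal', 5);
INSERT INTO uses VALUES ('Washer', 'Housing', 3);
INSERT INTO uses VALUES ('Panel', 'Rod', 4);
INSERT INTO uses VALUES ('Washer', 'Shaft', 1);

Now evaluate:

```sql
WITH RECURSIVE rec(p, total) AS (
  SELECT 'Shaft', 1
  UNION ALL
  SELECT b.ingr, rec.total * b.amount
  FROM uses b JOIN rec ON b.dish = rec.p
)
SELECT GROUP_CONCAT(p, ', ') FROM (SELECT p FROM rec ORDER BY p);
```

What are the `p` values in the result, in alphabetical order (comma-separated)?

Arm, Base, Motor, Panel, Rod, Seal, Shaft

Base: (Shaft, total=1).
Iteration 1: components of {Shaft} -> Panel = 1*2 = 2.
Iteration 2: components of {Panel} -> Arm = 2*1 = 2, Motor = 2*3 = 6, Rod = 2*4 = 8, Seal = 2*5 = 10.
Iteration 3: components of {Arm,Motor,Rod,Seal} -> Base = 6*2 = 12.
Iteration 4: no further components; recursion stops.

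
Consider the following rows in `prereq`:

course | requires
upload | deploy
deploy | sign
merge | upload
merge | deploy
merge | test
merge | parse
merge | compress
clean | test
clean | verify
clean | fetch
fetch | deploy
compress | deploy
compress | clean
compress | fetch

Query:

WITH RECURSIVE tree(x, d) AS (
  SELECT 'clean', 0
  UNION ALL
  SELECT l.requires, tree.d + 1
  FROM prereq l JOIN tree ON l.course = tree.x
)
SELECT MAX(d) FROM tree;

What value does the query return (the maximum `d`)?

3

Base: (clean, d=0).
Iteration 1: edges from {clean} -> (fetch, d=1), (test, d=1), (verify, d=1).
Iteration 2: edges from {fetch,test,verify} -> (deploy, d=2).
Iteration 3: edges from {deploy} -> (sign, d=3).
Iteration 4: no outgoing edges from {sign}; recursion stops.
d values: 0, 1, 1, 1, 2, 3; the maximum is 3.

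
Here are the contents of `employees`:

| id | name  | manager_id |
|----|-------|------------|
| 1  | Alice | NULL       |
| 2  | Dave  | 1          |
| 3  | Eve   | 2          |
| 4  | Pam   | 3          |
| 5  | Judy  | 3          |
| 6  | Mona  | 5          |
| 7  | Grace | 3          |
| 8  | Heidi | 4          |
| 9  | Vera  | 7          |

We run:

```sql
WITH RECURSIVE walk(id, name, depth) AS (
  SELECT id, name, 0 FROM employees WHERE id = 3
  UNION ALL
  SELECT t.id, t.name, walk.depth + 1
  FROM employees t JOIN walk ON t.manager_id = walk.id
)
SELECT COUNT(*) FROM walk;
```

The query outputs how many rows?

Base: id=3 (Eve) at depth 0.
Iteration 1: rows with manager_id in {3} -> Pam (id 4, depth 1), Judy (id 5, depth 1), Grace (id 7, depth 1).
Iteration 2: rows with manager_id in {4,5,7} -> Mona (id 6, depth 2), Heidi (id 8, depth 2), Vera (id 9, depth 2).
Iteration 3: no rows with manager_id in {6,8,9}; recursion stops.
Total rows emitted: 7.

7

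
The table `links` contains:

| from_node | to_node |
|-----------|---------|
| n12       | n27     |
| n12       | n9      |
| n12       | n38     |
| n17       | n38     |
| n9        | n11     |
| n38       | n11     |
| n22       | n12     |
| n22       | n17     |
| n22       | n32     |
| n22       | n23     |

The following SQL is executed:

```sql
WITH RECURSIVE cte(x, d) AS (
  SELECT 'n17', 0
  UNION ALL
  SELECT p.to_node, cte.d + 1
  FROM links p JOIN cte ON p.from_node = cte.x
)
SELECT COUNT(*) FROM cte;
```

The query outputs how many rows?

Base: (n17, d=0).
Iteration 1: edges from {n17} -> (n38, d=1).
Iteration 2: edges from {n38} -> (n11, d=2).
Iteration 3: no outgoing edges from {n11}; recursion stops.
Total rows emitted: 3.

3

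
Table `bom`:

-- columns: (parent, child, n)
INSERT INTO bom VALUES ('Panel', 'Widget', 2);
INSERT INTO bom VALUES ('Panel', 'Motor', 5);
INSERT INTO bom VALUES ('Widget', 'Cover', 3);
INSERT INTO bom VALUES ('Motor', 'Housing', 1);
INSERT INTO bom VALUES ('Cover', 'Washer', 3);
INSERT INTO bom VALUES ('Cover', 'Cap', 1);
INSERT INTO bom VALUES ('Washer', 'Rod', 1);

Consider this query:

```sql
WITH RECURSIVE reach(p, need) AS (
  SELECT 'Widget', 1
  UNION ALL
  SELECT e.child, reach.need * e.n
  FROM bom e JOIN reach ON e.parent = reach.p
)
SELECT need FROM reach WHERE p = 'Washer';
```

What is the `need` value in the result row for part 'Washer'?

9

Base: (Widget, need=1).
Iteration 1: components of {Widget} -> Cover = 1*3 = 3.
Iteration 2: components of {Cover} -> Cap = 3*1 = 3, Washer = 3*3 = 9.
Iteration 3: components of {Cap,Washer} -> Rod = 9*1 = 9.
Iteration 4: no further components; recursion stops.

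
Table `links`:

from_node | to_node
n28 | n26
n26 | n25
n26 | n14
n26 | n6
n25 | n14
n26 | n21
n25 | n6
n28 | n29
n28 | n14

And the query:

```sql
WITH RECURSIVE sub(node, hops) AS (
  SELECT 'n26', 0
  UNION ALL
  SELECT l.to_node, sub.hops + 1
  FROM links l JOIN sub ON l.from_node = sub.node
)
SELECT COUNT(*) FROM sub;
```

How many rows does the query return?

Base: (n26, hops=0).
Iteration 1: edges from {n26} -> (n14, hops=1), (n21, hops=1), (n25, hops=1), (n6, hops=1).
Iteration 2: edges from {n14,n21,n25,n6} -> (n14, hops=2), (n6, hops=2).
Iteration 3: no outgoing edges from {n14,n6}; recursion stops.
Total rows emitted: 7.

7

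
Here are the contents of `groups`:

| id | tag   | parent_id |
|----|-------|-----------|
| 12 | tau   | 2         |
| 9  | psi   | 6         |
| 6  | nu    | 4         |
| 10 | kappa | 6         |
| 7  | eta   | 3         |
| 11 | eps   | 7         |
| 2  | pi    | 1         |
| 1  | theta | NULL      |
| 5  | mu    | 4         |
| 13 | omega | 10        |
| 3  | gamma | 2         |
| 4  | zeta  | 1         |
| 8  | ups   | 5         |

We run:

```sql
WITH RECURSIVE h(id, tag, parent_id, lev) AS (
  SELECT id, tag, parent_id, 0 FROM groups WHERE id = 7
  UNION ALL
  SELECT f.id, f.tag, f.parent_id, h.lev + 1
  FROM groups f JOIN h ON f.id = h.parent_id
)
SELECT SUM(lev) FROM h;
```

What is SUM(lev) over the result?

6

Base: id=7 (eta), parent_id=3, lev 0.
Iteration 1: join on id=3 -> gamma (id 3, parent_id=2, lev 1).
Iteration 2: join on id=2 -> pi (id 2, parent_id=1, lev 2).
Iteration 3: join on id=1 -> theta (id 1, parent_id=NULL, lev 3).
Iteration 4: parent_id is NULL; no match; recursion stops.
SUM(lev) = 0 + 1 + 2 + 3 = 6.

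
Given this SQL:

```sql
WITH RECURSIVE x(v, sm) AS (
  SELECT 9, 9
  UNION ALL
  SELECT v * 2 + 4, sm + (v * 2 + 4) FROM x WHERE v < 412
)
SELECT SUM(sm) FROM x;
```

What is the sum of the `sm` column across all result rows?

1476

Base: v=9, sm=9.
Iteration 1: 9 < 412 holds -> v = 9 * 2 + 4 = 22, sm = 9 + 22 = 31.
Iteration 2: 22 < 412 holds -> v = 22 * 2 + 4 = 48, sm = 31 + 48 = 79.
Iteration 3: 48 < 412 holds -> v = 48 * 2 + 4 = 100, sm = 79 + 100 = 179.
Iteration 4: 100 < 412 holds -> v = 100 * 2 + 4 = 204, sm = 179 + 204 = 383.
Iteration 5: 204 < 412 holds -> v = 204 * 2 + 4 = 412, sm = 383 + 412 = 795.
Iteration 6: 412 < 412 fails; recursion stops.
SUM(sm) = 9 + 31 + 79 + 179 + 383 + 795 = 1476.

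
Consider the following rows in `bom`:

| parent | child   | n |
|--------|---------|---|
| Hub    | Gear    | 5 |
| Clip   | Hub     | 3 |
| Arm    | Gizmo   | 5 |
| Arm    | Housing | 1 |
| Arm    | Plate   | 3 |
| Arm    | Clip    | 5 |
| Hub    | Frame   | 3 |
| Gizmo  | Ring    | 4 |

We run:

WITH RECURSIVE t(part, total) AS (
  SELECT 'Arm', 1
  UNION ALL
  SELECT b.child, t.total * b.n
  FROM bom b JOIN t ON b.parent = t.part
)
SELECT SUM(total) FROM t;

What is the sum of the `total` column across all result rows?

170

Base: (Arm, total=1).
Iteration 1: components of {Arm} -> Clip = 1*5 = 5, Gizmo = 1*5 = 5, Housing = 1*1 = 1, Plate = 1*3 = 3.
Iteration 2: components of {Clip,Gizmo,Housing,Plate} -> Hub = 5*3 = 15, Ring = 5*4 = 20.
Iteration 3: components of {Hub,Ring} -> Frame = 15*3 = 45, Gear = 15*5 = 75.
Iteration 4: no further components; recursion stops.
SUM(total) = 1 + 1 + 3 + 5 + 5 + 20 + 15 + 75 + 45 = 170.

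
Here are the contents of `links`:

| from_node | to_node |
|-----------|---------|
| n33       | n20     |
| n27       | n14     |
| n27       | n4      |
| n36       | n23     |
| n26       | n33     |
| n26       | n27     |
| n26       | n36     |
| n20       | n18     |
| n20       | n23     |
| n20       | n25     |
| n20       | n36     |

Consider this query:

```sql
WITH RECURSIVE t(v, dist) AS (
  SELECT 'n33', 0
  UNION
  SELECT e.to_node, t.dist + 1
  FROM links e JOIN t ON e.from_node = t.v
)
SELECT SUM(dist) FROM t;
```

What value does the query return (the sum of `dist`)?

Base: (n33, dist=0).
Iteration 1: edges from {n33} -> (n20, dist=1).
Iteration 2: edges from {n20} -> (n18, dist=2), (n23, dist=2), (n25, dist=2), (n36, dist=2).
Iteration 3: edges from {n18,n23,n25,n36} -> (n23, dist=3).
Iteration 4: no outgoing edges from {n23}; recursion stops.
SUM(dist) = 0 + 1 + 2 + 2 + 2 + 2 + 3 = 12.

12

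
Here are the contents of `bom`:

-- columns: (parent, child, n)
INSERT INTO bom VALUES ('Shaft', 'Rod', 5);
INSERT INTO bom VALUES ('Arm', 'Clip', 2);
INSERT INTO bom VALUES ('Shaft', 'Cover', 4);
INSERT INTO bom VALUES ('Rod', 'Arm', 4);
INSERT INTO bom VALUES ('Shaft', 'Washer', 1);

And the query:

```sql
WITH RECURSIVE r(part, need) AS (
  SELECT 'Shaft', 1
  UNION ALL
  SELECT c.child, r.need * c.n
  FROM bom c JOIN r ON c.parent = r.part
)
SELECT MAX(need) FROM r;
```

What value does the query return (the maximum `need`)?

40

Base: (Shaft, need=1).
Iteration 1: components of {Shaft} -> Cover = 1*4 = 4, Rod = 1*5 = 5, Washer = 1*1 = 1.
Iteration 2: components of {Cover,Rod,Washer} -> Arm = 5*4 = 20.
Iteration 3: components of {Arm} -> Clip = 20*2 = 40.
Iteration 4: no further components; recursion stops.
need values: 1, 1, 4, 5, 20, 40; the maximum is 40.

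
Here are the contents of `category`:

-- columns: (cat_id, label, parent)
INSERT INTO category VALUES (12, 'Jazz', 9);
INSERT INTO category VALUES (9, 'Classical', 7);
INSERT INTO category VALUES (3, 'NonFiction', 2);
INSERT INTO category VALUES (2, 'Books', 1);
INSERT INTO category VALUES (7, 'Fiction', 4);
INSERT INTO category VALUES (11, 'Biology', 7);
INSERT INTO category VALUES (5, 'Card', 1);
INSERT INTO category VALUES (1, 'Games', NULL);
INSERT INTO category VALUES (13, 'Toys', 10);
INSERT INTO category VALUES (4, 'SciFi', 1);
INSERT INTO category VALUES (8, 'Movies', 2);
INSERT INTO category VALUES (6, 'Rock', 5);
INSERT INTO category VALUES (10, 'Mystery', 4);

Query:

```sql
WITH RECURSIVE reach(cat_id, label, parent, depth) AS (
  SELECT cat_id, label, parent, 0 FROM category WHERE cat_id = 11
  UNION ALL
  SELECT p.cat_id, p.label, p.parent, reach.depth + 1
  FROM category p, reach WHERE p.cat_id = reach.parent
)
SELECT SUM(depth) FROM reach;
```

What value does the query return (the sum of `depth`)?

Base: cat_id=11 (Biology), parent=7, depth 0.
Iteration 1: join on cat_id=7 -> Fiction (id 7, parent=4, depth 1).
Iteration 2: join on cat_id=4 -> SciFi (id 4, parent=1, depth 2).
Iteration 3: join on cat_id=1 -> Games (id 1, parent=NULL, depth 3).
Iteration 4: parent is NULL; no match; recursion stops.
SUM(depth) = 0 + 1 + 2 + 3 = 6.

6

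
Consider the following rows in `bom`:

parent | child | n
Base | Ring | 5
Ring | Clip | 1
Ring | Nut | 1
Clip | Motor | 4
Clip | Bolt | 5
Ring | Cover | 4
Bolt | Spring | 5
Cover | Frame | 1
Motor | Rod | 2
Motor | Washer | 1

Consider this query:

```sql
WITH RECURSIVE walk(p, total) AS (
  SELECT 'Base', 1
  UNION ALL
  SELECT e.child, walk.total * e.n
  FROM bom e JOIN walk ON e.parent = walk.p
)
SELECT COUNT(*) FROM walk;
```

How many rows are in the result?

11

Base: (Base, total=1).
Iteration 1: components of {Base} -> Ring = 1*5 = 5.
Iteration 2: components of {Ring} -> Clip = 5*1 = 5, Cover = 5*4 = 20, Nut = 5*1 = 5.
Iteration 3: components of {Clip,Cover,Nut} -> Bolt = 5*5 = 25, Frame = 20*1 = 20, Motor = 5*4 = 20.
Iteration 4: components of {Bolt,Frame,Motor} -> Rod = 20*2 = 40, Spring = 25*5 = 125, Washer = 20*1 = 20.
Iteration 5: no further components; recursion stops.
Total rows emitted: 11.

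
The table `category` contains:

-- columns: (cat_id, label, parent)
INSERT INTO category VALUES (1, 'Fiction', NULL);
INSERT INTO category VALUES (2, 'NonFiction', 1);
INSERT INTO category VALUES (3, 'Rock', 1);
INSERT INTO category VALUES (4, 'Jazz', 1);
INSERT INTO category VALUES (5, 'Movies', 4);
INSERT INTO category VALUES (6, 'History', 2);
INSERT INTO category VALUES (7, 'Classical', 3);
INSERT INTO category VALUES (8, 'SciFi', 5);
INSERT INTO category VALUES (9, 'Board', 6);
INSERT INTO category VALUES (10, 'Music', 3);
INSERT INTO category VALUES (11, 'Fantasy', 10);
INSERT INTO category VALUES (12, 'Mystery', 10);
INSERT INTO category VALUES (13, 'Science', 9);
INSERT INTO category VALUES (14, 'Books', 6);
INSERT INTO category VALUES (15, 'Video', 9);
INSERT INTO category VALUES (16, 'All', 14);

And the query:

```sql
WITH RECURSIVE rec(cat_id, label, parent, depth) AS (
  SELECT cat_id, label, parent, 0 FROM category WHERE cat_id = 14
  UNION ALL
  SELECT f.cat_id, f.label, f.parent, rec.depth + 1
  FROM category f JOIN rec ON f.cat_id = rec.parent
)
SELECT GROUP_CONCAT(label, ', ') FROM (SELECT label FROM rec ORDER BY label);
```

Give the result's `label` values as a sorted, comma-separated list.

Base: cat_id=14 (Books), parent=6, depth 0.
Iteration 1: join on cat_id=6 -> History (id 6, parent=2, depth 1).
Iteration 2: join on cat_id=2 -> NonFiction (id 2, parent=1, depth 2).
Iteration 3: join on cat_id=1 -> Fiction (id 1, parent=NULL, depth 3).
Iteration 4: parent is NULL; no match; recursion stops.

Books, Fiction, History, NonFiction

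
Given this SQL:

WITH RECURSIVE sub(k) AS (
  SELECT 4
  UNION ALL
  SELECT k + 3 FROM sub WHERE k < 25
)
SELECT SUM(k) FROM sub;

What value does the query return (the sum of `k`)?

Base: k=4.
Iteration 1: 4 < 25 holds -> k = 4 + 3 = 7.
Iteration 2: 7 < 25 holds -> k = 7 + 3 = 10.
Iteration 3: 10 < 25 holds -> k = 10 + 3 = 13.
Iteration 4: 13 < 25 holds -> k = 13 + 3 = 16.
Iteration 5: 16 < 25 holds -> k = 16 + 3 = 19.
Iteration 6: 19 < 25 holds -> k = 19 + 3 = 22.
Iteration 7: 22 < 25 holds -> k = 22 + 3 = 25.
Iteration 8: 25 < 25 fails; recursion stops.
SUM(k) = 4 + 7 + 10 + 13 + 16 + 19 + 22 + 25 = 116.

116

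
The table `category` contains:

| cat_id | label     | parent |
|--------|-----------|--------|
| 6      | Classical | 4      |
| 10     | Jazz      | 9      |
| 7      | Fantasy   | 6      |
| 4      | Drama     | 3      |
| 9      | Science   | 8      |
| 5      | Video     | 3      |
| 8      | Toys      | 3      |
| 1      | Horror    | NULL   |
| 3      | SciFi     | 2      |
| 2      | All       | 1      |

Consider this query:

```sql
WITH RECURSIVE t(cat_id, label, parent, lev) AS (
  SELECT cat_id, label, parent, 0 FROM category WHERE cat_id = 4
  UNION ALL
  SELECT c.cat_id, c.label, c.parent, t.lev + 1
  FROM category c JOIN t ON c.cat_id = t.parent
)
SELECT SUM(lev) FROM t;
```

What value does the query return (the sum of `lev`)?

6

Base: cat_id=4 (Drama), parent=3, lev 0.
Iteration 1: join on cat_id=3 -> SciFi (id 3, parent=2, lev 1).
Iteration 2: join on cat_id=2 -> All (id 2, parent=1, lev 2).
Iteration 3: join on cat_id=1 -> Horror (id 1, parent=NULL, lev 3).
Iteration 4: parent is NULL; no match; recursion stops.
SUM(lev) = 0 + 1 + 2 + 3 = 6.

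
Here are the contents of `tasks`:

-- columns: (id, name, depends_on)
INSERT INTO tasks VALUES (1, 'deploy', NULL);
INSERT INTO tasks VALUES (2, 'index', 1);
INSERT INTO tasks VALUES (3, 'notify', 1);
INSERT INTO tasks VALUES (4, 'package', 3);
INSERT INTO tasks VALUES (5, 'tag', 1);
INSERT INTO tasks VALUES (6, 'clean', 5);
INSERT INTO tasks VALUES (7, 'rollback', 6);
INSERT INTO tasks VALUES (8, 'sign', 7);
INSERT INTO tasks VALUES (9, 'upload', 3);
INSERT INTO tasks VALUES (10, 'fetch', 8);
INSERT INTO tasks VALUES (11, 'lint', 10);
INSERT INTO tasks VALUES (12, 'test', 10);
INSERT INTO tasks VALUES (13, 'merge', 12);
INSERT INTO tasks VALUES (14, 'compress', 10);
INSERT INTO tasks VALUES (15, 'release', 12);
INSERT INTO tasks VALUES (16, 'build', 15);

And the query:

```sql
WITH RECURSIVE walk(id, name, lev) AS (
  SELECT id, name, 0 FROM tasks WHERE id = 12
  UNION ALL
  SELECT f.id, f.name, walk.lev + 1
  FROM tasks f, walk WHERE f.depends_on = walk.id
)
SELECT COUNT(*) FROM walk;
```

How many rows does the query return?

4

Base: id=12 (test) at lev 0.
Iteration 1: rows with depends_on in {12} -> merge (id 13, lev 1), release (id 15, lev 1).
Iteration 2: rows with depends_on in {13,15} -> build (id 16, lev 2).
Iteration 3: no rows with depends_on in {16}; recursion stops.
Total rows emitted: 4.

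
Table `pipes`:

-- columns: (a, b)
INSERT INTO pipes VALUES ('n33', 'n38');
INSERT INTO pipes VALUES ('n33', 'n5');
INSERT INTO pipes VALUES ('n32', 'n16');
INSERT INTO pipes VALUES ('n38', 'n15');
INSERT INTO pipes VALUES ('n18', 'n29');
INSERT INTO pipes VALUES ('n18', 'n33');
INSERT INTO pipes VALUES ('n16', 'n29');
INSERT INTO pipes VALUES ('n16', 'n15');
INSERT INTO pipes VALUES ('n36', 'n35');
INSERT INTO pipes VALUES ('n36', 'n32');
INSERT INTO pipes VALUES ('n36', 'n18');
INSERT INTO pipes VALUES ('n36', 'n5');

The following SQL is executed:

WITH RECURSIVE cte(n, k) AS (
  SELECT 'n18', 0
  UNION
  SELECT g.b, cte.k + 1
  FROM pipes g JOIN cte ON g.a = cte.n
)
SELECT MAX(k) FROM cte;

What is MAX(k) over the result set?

Base: (n18, k=0).
Iteration 1: edges from {n18} -> (n29, k=1), (n33, k=1).
Iteration 2: edges from {n29,n33} -> (n38, k=2), (n5, k=2).
Iteration 3: edges from {n38,n5} -> (n15, k=3).
Iteration 4: no outgoing edges from {n15}; recursion stops.
k values: 0, 1, 1, 2, 2, 3; the maximum is 3.

3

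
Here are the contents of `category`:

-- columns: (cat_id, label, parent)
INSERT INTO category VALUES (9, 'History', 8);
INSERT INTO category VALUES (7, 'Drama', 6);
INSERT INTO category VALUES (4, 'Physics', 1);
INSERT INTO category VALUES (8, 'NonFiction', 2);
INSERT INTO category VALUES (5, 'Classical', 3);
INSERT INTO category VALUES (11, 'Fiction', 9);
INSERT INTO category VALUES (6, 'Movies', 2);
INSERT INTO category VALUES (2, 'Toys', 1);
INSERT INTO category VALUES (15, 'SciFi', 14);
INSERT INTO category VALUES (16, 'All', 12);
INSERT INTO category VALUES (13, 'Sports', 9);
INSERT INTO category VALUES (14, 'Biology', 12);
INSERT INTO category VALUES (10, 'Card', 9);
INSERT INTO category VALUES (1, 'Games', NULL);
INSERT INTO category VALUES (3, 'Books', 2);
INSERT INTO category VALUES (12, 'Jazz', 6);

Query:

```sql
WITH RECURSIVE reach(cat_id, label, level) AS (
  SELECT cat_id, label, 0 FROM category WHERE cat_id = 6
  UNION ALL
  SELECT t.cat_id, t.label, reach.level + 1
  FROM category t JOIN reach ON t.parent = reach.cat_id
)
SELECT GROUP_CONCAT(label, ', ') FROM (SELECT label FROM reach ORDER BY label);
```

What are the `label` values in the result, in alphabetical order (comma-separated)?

Base: cat_id=6 (Movies) at level 0.
Iteration 1: rows with parent in {6} -> Drama (id 7, level 1), Jazz (id 12, level 1).
Iteration 2: rows with parent in {7,12} -> Biology (id 14, level 2), All (id 16, level 2).
Iteration 3: rows with parent in {14,16} -> SciFi (id 15, level 3).
Iteration 4: no rows with parent in {15}; recursion stops.

All, Biology, Drama, Jazz, Movies, SciFi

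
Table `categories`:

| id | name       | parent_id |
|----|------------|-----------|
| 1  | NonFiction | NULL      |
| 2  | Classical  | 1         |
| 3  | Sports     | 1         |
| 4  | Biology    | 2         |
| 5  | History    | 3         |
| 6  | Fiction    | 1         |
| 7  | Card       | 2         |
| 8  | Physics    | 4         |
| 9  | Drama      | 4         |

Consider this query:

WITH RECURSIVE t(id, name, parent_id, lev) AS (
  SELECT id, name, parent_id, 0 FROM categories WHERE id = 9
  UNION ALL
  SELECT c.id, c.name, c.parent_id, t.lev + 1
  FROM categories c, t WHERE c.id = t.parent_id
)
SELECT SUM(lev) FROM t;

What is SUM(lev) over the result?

Base: id=9 (Drama), parent_id=4, lev 0.
Iteration 1: join on id=4 -> Biology (id 4, parent_id=2, lev 1).
Iteration 2: join on id=2 -> Classical (id 2, parent_id=1, lev 2).
Iteration 3: join on id=1 -> NonFiction (id 1, parent_id=NULL, lev 3).
Iteration 4: parent_id is NULL; no match; recursion stops.
SUM(lev) = 0 + 1 + 2 + 3 = 6.

6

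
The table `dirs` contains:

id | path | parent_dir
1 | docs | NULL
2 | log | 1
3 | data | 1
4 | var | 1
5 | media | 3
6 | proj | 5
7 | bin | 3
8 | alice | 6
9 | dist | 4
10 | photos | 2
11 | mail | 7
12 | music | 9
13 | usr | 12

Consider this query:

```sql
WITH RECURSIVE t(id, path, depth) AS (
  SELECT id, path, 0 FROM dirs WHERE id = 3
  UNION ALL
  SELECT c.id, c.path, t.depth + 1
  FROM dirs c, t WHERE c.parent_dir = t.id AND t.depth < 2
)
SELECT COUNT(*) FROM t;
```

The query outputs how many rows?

5

Base: id=3 (data) at depth 0.
Iteration 1: rows with parent_dir in {3} -> media (id 5, depth 1), bin (id 7, depth 1).
Iteration 2: rows with parent_dir in {5,7} -> proj (id 6, depth 2), mail (id 11, depth 2).
Iteration 3: depth < 2 fails for all current rows; recursion stops.
Total rows emitted: 5.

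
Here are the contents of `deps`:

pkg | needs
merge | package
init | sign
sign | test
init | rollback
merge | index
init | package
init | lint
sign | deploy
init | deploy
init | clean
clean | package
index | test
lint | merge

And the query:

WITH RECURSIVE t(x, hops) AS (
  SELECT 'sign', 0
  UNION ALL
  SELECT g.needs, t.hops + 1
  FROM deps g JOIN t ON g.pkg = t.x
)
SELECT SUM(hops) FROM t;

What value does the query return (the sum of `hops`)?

2

Base: (sign, hops=0).
Iteration 1: edges from {sign} -> (deploy, hops=1), (test, hops=1).
Iteration 2: no outgoing edges from {deploy,test}; recursion stops.
SUM(hops) = 0 + 1 + 1 = 2.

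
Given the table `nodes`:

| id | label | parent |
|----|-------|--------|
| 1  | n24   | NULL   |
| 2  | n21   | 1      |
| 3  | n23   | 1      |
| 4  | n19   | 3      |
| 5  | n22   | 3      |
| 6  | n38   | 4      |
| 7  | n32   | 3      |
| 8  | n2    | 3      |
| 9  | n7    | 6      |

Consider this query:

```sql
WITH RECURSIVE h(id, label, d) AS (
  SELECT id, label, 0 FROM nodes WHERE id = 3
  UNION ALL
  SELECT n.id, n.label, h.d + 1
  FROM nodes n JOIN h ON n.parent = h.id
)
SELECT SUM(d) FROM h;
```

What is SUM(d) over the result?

Base: id=3 (n23) at d 0.
Iteration 1: rows with parent in {3} -> n19 (id 4, d 1), n22 (id 5, d 1), n32 (id 7, d 1), n2 (id 8, d 1).
Iteration 2: rows with parent in {4,5,7,8} -> n38 (id 6, d 2).
Iteration 3: rows with parent in {6} -> n7 (id 9, d 3).
Iteration 4: no rows with parent in {9}; recursion stops.
SUM(d) = 0 + 1 + 1 + 1 + 1 + 2 + 3 = 9.

9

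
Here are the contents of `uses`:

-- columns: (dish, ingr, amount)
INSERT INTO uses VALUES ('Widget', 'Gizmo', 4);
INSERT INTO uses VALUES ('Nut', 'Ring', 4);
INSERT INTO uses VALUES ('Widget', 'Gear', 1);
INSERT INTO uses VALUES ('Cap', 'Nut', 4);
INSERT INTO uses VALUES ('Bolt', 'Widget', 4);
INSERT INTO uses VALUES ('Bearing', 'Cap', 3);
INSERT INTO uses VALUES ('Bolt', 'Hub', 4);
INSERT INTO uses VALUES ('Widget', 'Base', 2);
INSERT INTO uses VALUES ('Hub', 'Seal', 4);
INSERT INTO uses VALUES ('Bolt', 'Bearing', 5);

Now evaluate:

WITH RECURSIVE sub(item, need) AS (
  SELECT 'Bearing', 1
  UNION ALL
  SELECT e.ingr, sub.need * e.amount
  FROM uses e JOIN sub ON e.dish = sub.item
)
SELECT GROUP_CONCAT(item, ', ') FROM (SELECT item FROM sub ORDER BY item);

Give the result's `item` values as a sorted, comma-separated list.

Base: (Bearing, need=1).
Iteration 1: components of {Bearing} -> Cap = 1*3 = 3.
Iteration 2: components of {Cap} -> Nut = 3*4 = 12.
Iteration 3: components of {Nut} -> Ring = 12*4 = 48.
Iteration 4: no further components; recursion stops.

Bearing, Cap, Nut, Ring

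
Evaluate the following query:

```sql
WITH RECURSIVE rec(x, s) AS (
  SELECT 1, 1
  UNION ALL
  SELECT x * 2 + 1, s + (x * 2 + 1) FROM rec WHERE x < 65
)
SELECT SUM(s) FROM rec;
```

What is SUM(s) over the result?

Base: x=1, s=1.
Iteration 1: 1 < 65 holds -> x = 1 * 2 + 1 = 3, s = 1 + 3 = 4.
Iteration 2: 3 < 65 holds -> x = 3 * 2 + 1 = 7, s = 4 + 7 = 11.
Iteration 3: 7 < 65 holds -> x = 7 * 2 + 1 = 15, s = 11 + 15 = 26.
Iteration 4: 15 < 65 holds -> x = 15 * 2 + 1 = 31, s = 26 + 31 = 57.
Iteration 5: 31 < 65 holds -> x = 31 * 2 + 1 = 63, s = 57 + 63 = 120.
Iteration 6: 63 < 65 holds -> x = 63 * 2 + 1 = 127, s = 120 + 127 = 247.
Iteration 7: 127 < 65 fails; recursion stops.
SUM(s) = 1 + 4 + 11 + 26 + 57 + 120 + 247 = 466.

466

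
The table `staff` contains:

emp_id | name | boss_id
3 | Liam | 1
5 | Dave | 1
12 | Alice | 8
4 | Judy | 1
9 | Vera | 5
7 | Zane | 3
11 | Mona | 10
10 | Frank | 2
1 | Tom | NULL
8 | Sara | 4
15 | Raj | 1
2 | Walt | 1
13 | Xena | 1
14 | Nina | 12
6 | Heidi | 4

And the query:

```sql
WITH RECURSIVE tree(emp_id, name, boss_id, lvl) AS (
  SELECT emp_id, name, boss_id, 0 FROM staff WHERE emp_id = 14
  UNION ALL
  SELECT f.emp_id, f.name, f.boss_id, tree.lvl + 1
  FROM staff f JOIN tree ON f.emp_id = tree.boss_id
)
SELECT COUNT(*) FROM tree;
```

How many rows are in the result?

Base: emp_id=14 (Nina), boss_id=12, lvl 0.
Iteration 1: join on emp_id=12 -> Alice (id 12, boss_id=8, lvl 1).
Iteration 2: join on emp_id=8 -> Sara (id 8, boss_id=4, lvl 2).
Iteration 3: join on emp_id=4 -> Judy (id 4, boss_id=1, lvl 3).
Iteration 4: join on emp_id=1 -> Tom (id 1, boss_id=NULL, lvl 4).
Iteration 5: boss_id is NULL; no match; recursion stops.
Total rows emitted: 5.

5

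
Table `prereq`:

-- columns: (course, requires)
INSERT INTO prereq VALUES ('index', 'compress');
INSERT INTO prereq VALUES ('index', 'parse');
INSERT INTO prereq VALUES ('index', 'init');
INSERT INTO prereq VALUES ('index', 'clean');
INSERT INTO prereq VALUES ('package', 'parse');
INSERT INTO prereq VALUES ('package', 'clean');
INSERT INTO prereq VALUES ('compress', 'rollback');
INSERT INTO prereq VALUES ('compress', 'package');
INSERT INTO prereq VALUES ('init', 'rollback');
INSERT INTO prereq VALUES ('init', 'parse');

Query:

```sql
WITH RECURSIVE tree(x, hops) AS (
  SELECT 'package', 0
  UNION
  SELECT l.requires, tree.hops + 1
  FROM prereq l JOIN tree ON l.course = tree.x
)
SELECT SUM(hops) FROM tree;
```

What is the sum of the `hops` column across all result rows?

Base: (package, hops=0).
Iteration 1: edges from {package} -> (clean, hops=1), (parse, hops=1).
Iteration 2: no outgoing edges from {clean,parse}; recursion stops.
SUM(hops) = 0 + 1 + 1 = 2.

2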